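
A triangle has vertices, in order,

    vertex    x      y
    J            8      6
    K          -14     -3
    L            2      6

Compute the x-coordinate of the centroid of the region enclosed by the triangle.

Apply the shoelace formula. First the cross-terms c_i = x_i·y_{i+1} − x_{i+1}·y_i:
  60, -78, -36  ⇒  2A = -54, A = -27.
Then Σ (x_i + x_{i+1})·c_i = 216, so x̄ = 216 / (6·(-27)) = -4/3.

-4/3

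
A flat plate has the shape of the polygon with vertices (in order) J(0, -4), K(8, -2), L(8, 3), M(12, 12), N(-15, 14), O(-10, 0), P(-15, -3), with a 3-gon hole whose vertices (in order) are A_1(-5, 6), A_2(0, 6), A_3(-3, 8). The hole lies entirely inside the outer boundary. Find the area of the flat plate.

Outer boundary:
Cross-terms: 32, 40, 60, 348, 140, 30, 60  ⇒  Σ = 710
Area = |Σ|/2 = 355.
Hole:
Apply Gauss's area formula: 2A = Σ (x_i·y_{i+1} − x_{i+1}·y_i), indices taken mod 3.
A_1→A_2: (-5)(6) − (0)(6) = -30
A_2→A_3: (0)(8) − (-3)(6) = 18
A_3→A_1: (-3)(6) − (-5)(8) = 22
Σ = 10
Area = |Σ|/2 = 5.
Net area = 355 − 5 = 350.

350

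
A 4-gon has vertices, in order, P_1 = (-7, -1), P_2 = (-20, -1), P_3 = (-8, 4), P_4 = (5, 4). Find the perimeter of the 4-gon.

52

|P_1P_2| = √((-13)² + (0)²) = √169 = 13
|P_2P_3| = √((12)² + (5)²) = √169 = 13
|P_3P_4| = √((13)² + (0)²) = √169 = 13
|P_4P_1| = √((-12)² + (-5)²) = √169 = 13
Perimeter = 13 + 13 + 13 + 13 = 52.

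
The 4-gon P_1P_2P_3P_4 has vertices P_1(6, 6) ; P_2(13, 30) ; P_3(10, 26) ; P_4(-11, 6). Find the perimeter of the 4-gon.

|P_1P_2| = √((7)² + (24)²) = √625 = 25
|P_2P_3| = √((-3)² + (-4)²) = √25 = 5
|P_3P_4| = √((-21)² + (-20)²) = √841 = 29
|P_4P_1| = √((17)² + (0)²) = √289 = 17
Perimeter = 25 + 5 + 29 + 17 = 76.

76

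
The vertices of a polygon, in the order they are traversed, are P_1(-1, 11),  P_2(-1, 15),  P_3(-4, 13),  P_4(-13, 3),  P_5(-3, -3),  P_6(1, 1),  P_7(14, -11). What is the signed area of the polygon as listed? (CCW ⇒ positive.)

Σ = (-4) + (47) + (157) + (48) + (0) + (-25) + (143) = 366
Signed area = Σ/2 = 183 (positive ⇒ counter-clockwise traversal).

183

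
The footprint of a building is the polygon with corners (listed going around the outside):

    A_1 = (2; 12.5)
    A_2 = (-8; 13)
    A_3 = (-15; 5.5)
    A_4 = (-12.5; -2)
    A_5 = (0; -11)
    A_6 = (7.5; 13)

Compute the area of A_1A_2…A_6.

331.75

Σ = (126) + (151) + (98.75) + (137.5) + (82.5) + (67.75) = 663.5
Area = |Σ|/2 = 331.75.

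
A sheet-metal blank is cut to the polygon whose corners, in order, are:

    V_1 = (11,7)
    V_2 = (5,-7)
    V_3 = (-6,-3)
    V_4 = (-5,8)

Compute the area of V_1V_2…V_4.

177.5

Apply Gauss's area formula: 2A = Σ (x_i·y_{i+1} − x_{i+1}·y_i), indices taken mod 4.
V_1→V_2: (11)(-7) − (5)(7) = -112
V_2→V_3: (5)(-3) − (-6)(-7) = -57
V_3→V_4: (-6)(8) − (-5)(-3) = -63
V_4→V_1: (-5)(7) − (11)(8) = -123
Σ = -355
Area = |Σ|/2 = 177.5.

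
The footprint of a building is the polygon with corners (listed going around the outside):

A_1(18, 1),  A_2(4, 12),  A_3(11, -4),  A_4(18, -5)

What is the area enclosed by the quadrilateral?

94.5

Apply the shoelace (surveyor's) formula: 2A = Σ (x_i·y_{i+1} − x_{i+1}·y_i), indices taken mod 4.
A_1→A_2: (18)(12) − (4)(1) = 212
A_2→A_3: (4)(-4) − (11)(12) = -148
A_3→A_4: (11)(-5) − (18)(-4) = 17
A_4→A_1: (18)(1) − (18)(-5) = 108
Σ = 189
Area = |Σ|/2 = 94.5.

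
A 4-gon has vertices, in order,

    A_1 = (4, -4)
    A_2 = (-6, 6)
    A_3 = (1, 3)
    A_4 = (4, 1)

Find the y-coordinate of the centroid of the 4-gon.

40/33

Apply Gauss's area formula. First the cross-terms c_i = x_i·y_{i+1} − x_{i+1}·y_i:
  0, -24, -11, -20  ⇒  2A = -55, A = -27.5.
Then Σ (y_i + y_{i+1})·c_i = -200, so ȳ = -200 / (6·(-27.5)) = 40/33.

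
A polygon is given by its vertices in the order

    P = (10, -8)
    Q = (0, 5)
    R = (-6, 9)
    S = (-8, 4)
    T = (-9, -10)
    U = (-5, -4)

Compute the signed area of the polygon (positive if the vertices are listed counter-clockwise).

Cross-terms: 50, 30, 48, 116, -14, 80  ⇒  Σ = 310
Signed area = Σ/2 = 155 (positive ⇒ counter-clockwise traversal).

155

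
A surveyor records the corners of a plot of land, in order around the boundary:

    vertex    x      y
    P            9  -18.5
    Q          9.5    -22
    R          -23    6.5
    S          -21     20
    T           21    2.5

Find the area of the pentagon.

Apply the shoelace formula: 2A = Σ (x_i·y_{i+1} − x_{i+1}·y_i), indices taken mod 5.
Σ = (-22.25) + (-444.25) + (-323.5) + (-472.5) + (-411) = -1673.5
Area = |Σ|/2 = 836.75.

836.75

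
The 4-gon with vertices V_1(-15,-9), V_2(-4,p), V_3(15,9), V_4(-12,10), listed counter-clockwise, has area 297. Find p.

-5

The doubled signed area Σ (x_i y_{i+1} − x_{i+1} y_i) is linear in p.
With p=0 it equals 444; the coefficient of p is -30 (from the two edges through V_2).
So -30·p + 444 = 2·297 = 594 ⇒ p = -5.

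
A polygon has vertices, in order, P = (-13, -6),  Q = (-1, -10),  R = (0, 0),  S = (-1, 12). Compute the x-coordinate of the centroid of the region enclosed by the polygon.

Apply Gauss's area formula. First the cross-terms c_i = x_i·y_{i+1} − x_{i+1}·y_i:
  124, 0, 0, 162  ⇒  2A = 286, A = 143.
Then Σ (x_i + x_{i+1})·c_i = -4004, so x̄ = -4004 / (6·143) = -14/3.

-14/3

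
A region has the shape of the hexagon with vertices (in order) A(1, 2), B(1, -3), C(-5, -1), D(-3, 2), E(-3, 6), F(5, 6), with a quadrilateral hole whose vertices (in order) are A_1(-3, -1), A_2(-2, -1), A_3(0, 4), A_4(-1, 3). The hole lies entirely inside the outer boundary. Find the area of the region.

Outer boundary:
Apply the shoelace (surveyor's) formula: 2A = Σ (x_i·y_{i+1} − x_{i+1}·y_i), indices taken mod 6.
Cross-terms: -5, -16, -13, -12, -48, 4  ⇒  Σ = -90
Area = |Σ|/2 = 45.
Hole:
Apply the shoelace formula: 2A = Σ (x_i·y_{i+1} − x_{i+1}·y_i), indices taken mod 4.
Σ = (1) + (-8) + (4) + (10) = 7
Area = |Σ|/2 = 3.5.
Net area = 45 − 3.5 = 41.5.

41.5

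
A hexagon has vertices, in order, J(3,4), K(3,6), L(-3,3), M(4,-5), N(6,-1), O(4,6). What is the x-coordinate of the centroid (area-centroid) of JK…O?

137/60

Apply the shoelace (surveyor's) formula. First the cross-terms c_i = x_i·y_{i+1} − x_{i+1}·y_i:
  6, 27, 3, 26, 40, -2  ⇒  2A = 100, A = 50.
Then Σ (x_i + x_{i+1})·c_i = 685, so x̄ = 685 / (6·50) = 137/60.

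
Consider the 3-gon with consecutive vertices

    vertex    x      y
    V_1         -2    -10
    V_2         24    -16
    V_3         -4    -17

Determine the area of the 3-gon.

97

Apply the shoelace (surveyor's) formula: 2A = Σ (x_i·y_{i+1} − x_{i+1}·y_i), indices taken mod 3.
Cross-terms: 272, -472, 6  ⇒  Σ = -194
Area = |Σ|/2 = 97.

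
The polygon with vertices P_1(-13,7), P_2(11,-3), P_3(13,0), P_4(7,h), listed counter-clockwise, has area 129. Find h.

8

The doubled signed area Σ (x_i y_{i+1} − x_{i+1} y_i) is linear in h.
With h=0 it equals 50; the coefficient of h is 26 (from the two edges through P_4).
So 26·h + 50 = 2·129 = 258 ⇒ h = 8.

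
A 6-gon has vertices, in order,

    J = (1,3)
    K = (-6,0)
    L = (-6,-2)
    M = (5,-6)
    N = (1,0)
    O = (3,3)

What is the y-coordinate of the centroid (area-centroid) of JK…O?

-47/39

Apply Gauss's area formula. First the cross-terms c_i = x_i·y_{i+1} − x_{i+1}·y_i:
  18, 12, 46, 6, 3, 6  ⇒  2A = 91, A = 45.5.
Then Σ (y_i + y_{i+1})·c_i = -329, so ȳ = -329 / (6·45.5) = -47/39.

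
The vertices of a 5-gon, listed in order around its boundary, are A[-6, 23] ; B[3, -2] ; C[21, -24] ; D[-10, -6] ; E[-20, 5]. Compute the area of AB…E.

Apply the surveyor's formula: 2A = Σ (x_i·y_{i+1} − x_{i+1}·y_i), indices taken mod 5.
A→B: (-6)(-2) − (3)(23) = -57
B→C: (3)(-24) − (21)(-2) = -30
C→D: (21)(-6) − (-10)(-24) = -366
D→E: (-10)(5) − (-20)(-6) = -170
E→A: (-20)(23) − (-6)(5) = -430
Σ = -1053
Area = |Σ|/2 = 526.5.

526.5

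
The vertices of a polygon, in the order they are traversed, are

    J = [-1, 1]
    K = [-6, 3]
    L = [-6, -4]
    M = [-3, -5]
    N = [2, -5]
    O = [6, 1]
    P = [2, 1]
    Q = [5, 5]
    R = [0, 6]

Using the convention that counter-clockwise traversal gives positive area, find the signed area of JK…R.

82.5

Apply the shoelace (surveyor's) formula: 2A = Σ (x_i·y_{i+1} − x_{i+1}·y_i), indices taken mod 9.
Σ = (3) + (42) + (18) + (25) + (32) + (4) + (5) + (30) + (6) = 165
Signed area = Σ/2 = 82.5 (positive ⇒ counter-clockwise traversal).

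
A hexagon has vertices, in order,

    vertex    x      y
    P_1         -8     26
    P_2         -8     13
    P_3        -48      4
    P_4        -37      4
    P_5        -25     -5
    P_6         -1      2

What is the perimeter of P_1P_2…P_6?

130

|P_1P_2| = √((0)² + (-13)²) = √169 = 13
|P_2P_3| = √((-40)² + (-9)²) = √1681 = 41
|P_3P_4| = √((11)² + (0)²) = √121 = 11
|P_4P_5| = √((12)² + (-9)²) = √225 = 15
|P_5P_6| = √((24)² + (7)²) = √625 = 25
|P_6P_1| = √((-7)² + (24)²) = √625 = 25
Perimeter = 13 + 41 + 11 + 15 + 25 + 25 = 130.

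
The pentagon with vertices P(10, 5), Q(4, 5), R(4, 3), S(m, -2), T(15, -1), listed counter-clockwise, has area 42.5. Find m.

Write out the shoelace sum; only the two edges meeting at S involve m:
2·Area = [(4·(-2) − m·3) + (m·(-1) − 15·(-2))] + 107
       = -4·m + 129 = 85
⇒ m = 11.

11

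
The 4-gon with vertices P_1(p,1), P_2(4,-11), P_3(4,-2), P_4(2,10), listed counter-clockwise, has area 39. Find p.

Write out the shoelace sum; only the two edges meeting at P_1 involve p:
2·Area = [(2·1 − p·10) + (p·(-11) − 4·1)] + 80
       = -21·p + 78 = 78
⇒ p = 0.

0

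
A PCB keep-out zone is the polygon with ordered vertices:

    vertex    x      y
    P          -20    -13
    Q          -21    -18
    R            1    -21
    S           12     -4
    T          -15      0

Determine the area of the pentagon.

Apply the shoelace formula: 2A = Σ (x_i·y_{i+1} − x_{i+1}·y_i), indices taken mod 5.
Cross-terms: 87, 459, 248, -60, 195  ⇒  Σ = 929
Area = |Σ|/2 = 464.5.

464.5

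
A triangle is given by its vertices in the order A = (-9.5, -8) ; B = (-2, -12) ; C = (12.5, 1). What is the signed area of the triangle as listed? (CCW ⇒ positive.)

77.75

A→B: (-9.5)(-12) − (-2)(-8) = 98
B→C: (-2)(1) − (12.5)(-12) = 148
C→A: (12.5)(-8) − (-9.5)(1) = -90.5
Σ = 155.5
Signed area = Σ/2 = 77.75 (positive ⇒ counter-clockwise traversal).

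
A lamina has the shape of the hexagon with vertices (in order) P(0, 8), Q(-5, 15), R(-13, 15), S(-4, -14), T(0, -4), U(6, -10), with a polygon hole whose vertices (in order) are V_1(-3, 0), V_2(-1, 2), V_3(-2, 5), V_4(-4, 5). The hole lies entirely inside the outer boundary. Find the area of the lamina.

236

Outer boundary:
Cross-terms: 40, 120, 242, 16, 24, 48  ⇒  Σ = 490
Area = |Σ|/2 = 245.
Hole:
V_1→V_2: (-3)(2) − (-1)(0) = -6
V_2→V_3: (-1)(5) − (-2)(2) = -1
V_3→V_4: (-2)(5) − (-4)(5) = 10
V_4→V_1: (-4)(0) − (-3)(5) = 15
Σ = 18
Area = |Σ|/2 = 9.
Net area = 245 − 9 = 236.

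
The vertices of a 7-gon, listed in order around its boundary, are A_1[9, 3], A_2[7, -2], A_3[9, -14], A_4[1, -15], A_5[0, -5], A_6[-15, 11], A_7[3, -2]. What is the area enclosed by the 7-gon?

148

Σ = (-39) + (-80) + (-121) + (-5) + (-75) + (-3) + (27) = -296
Area = |Σ|/2 = 148.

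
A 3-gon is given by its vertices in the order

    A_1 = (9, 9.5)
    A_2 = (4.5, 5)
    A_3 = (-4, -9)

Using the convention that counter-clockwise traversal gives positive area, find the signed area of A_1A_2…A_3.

Apply Gauss's area formula: 2A = Σ (x_i·y_{i+1} − x_{i+1}·y_i), indices taken mod 3.
Σ = (2.25) + (-20.5) + (43) = 24.75
Signed area = Σ/2 = 12.375 (positive ⇒ counter-clockwise traversal).

12.375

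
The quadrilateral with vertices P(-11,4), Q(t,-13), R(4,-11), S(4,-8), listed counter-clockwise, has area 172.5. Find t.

-14

Write out the shoelace sum; only the two edges meeting at Q involve t:
2·Area = [((-11)·(-13) − t·4) + (t·(-11) − 4·(-13))] + -60
       = -15·t + 135 = 345
⇒ t = -14.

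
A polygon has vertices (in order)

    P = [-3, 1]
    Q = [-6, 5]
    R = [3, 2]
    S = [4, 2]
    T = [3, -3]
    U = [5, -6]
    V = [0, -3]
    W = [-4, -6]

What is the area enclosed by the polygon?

54

Apply Gauss's area formula: 2A = Σ (x_i·y_{i+1} − x_{i+1}·y_i), indices taken mod 8.
Σ = (-9) + (-27) + (-2) + (-18) + (-3) + (-15) + (-12) + (-22) = -108
Area = |Σ|/2 = 54.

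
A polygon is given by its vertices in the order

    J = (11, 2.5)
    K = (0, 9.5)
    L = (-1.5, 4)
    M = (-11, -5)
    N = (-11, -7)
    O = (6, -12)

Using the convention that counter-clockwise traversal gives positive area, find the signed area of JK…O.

256.625

Σ = (104.5) + (14.25) + (51.5) + (22) + (174) + (147) = 513.25
Signed area = Σ/2 = 256.625 (positive ⇒ counter-clockwise traversal).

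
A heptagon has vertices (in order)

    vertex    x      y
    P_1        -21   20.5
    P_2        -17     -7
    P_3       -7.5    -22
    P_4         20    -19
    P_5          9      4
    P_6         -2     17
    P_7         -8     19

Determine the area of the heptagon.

1072.25

Apply the surveyor's formula: 2A = Σ (x_i·y_{i+1} − x_{i+1}·y_i), indices taken mod 7.
P_1→P_2: (-21)(-7) − (-17)(20.5) = 495.5
P_2→P_3: (-17)(-22) − (-7.5)(-7) = 321.5
P_3→P_4: (-7.5)(-19) − (20)(-22) = 582.5
P_4→P_5: (20)(4) − (9)(-19) = 251
P_5→P_6: (9)(17) − (-2)(4) = 161
P_6→P_7: (-2)(19) − (-8)(17) = 98
P_7→P_1: (-8)(20.5) − (-21)(19) = 235
Σ = 2144.5
Area = |Σ|/2 = 1072.25.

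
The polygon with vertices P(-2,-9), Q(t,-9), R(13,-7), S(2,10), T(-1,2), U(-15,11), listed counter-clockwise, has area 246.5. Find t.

The doubled signed area Σ (x_i y_{i+1} − x_{i+1} y_i) is linear in t.
With t=0 it equals 469; the coefficient of t is 2 (from the two edges through Q).
So 2·t + 469 = 2·246.5 = 493 ⇒ t = 12.

12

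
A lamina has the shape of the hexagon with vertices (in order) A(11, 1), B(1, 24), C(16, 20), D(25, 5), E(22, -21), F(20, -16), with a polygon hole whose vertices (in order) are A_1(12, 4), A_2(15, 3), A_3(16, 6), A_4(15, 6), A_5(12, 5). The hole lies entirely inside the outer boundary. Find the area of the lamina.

438.5

Outer boundary:
A→B: (11)(24) − (1)(1) = 263
B→C: (1)(20) − (16)(24) = -364
C→D: (16)(5) − (25)(20) = -420
D→E: (25)(-21) − (22)(5) = -635
E→F: (22)(-16) − (20)(-21) = 68
F→A: (20)(1) − (11)(-16) = 196
Σ = -892
Area = |Σ|/2 = 446.
Hole:
A_1→A_2: (12)(3) − (15)(4) = -24
A_2→A_3: (15)(6) − (16)(3) = 42
A_3→A_4: (16)(6) − (15)(6) = 6
A_4→A_5: (15)(5) − (12)(6) = 3
A_5→A_1: (12)(4) − (12)(5) = -12
Σ = 15
Area = |Σ|/2 = 7.5.
Net area = 446 − 7.5 = 438.5.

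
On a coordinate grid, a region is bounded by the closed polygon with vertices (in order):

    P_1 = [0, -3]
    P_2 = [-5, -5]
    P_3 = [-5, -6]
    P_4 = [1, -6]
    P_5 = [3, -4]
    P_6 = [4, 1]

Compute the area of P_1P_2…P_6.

23.5

Apply the surveyor's formula: 2A = Σ (x_i·y_{i+1} − x_{i+1}·y_i), indices taken mod 6.
Σ = (-15) + (5) + (36) + (14) + (19) + (-12) = 47
Area = |Σ|/2 = 23.5.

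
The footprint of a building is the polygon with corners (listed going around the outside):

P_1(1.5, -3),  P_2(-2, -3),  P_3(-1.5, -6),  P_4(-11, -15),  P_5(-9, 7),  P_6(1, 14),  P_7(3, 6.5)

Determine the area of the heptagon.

222.875

Apply the shoelace (surveyor's) formula: 2A = Σ (x_i·y_{i+1} − x_{i+1}·y_i), indices taken mod 7.
Σ = (-10.5) + (7.5) + (-43.5) + (-212) + (-133) + (-35.5) + (-18.75) = -445.75
Area = |Σ|/2 = 222.875.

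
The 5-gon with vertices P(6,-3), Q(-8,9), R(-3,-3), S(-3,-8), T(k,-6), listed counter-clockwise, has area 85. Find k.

Write out the shoelace sum; only the two edges meeting at T involve k:
2·Area = [((-3)·(-6) − k·(-8)) + (k·(-3) − 6·(-6))] + 96
       = 5·k + 150 = 170
⇒ k = 4.

4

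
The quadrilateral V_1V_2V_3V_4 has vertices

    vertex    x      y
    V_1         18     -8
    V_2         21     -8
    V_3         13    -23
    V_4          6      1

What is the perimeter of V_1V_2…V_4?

|V_1V_2| = √((3)² + (0)²) = √9 = 3
|V_2V_3| = √((-8)² + (-15)²) = √289 = 17
|V_3V_4| = √((-7)² + (24)²) = √625 = 25
|V_4V_1| = √((12)² + (-9)²) = √225 = 15
Perimeter = 3 + 17 + 25 + 15 = 60.

60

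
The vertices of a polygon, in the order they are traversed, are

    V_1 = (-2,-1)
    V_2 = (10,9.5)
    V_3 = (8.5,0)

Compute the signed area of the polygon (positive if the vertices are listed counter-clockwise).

Σ = (-9) + (-80.75) + (-8.5) = -98.25
Signed area = Σ/2 = -49.125 (negative ⇒ clockwise traversal).

-49.125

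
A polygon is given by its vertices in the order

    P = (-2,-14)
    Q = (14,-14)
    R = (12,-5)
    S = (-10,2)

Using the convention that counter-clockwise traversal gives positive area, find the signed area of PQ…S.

220

Apply the shoelace formula: 2A = Σ (x_i·y_{i+1} − x_{i+1}·y_i), indices taken mod 4.
Σ = (224) + (98) + (-26) + (144) = 440
Signed area = Σ/2 = 220 (positive ⇒ counter-clockwise traversal).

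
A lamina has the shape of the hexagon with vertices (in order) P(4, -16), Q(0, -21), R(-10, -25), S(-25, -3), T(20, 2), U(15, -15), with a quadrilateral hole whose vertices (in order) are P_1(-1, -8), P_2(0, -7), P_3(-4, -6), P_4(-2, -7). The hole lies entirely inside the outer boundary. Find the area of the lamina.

692.5

Outer boundary:
Σ = (-84) + (-210) + (-595) + (10) + (-330) + (-180) = -1389
Area = |Σ|/2 = 694.5.
Hole:
Apply Gauss's area formula: 2A = Σ (x_i·y_{i+1} − x_{i+1}·y_i), indices taken mod 4.
Σ = (7) + (-28) + (16) + (9) = 4
Area = |Σ|/2 = 2.
Net area = 694.5 − 2 = 692.5.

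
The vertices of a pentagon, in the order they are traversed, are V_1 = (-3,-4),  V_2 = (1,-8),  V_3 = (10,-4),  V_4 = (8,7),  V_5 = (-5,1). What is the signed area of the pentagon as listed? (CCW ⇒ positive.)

136

Cross-terms: 28, 76, 102, 43, 23  ⇒  Σ = 272
Signed area = Σ/2 = 136 (positive ⇒ counter-clockwise traversal).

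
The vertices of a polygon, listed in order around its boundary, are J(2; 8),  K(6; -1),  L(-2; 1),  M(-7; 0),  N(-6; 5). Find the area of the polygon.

66

Apply the shoelace formula: 2A = Σ (x_i·y_{i+1} − x_{i+1}·y_i), indices taken mod 5.
Σ = (-50) + (4) + (7) + (-35) + (-58) = -132
Area = |Σ|/2 = 66.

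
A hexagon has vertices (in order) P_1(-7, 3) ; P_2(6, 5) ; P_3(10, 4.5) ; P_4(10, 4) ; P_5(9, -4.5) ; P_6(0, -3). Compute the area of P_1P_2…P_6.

105

Apply the shoelace formula: 2A = Σ (x_i·y_{i+1} − x_{i+1}·y_i), indices taken mod 6.
P_1→P_2: (-7)(5) − (6)(3) = -53
P_2→P_3: (6)(4.5) − (10)(5) = -23
P_3→P_4: (10)(4) − (10)(4.5) = -5
P_4→P_5: (10)(-4.5) − (9)(4) = -81
P_5→P_6: (9)(-3) − (0)(-4.5) = -27
P_6→P_1: (0)(3) − (-7)(-3) = -21
Σ = -210
Area = |Σ|/2 = 105.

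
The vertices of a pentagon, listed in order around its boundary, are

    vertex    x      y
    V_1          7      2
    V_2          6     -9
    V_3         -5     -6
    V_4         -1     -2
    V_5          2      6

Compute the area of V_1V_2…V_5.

96

Apply Gauss's area formula: 2A = Σ (x_i·y_{i+1} − x_{i+1}·y_i), indices taken mod 5.
Σ = (-75) + (-81) + (4) + (-2) + (-38) = -192
Area = |Σ|/2 = 96.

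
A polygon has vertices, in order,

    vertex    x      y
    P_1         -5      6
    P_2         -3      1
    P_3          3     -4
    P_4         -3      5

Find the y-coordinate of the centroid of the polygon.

1.5

Apply the surveyor's formula. First the cross-terms c_i = x_i·y_{i+1} − x_{i+1}·y_i:
  13, 9, 3, 7  ⇒  2A = 32, A = 16.
Then Σ (y_i + y_{i+1})·c_i = 144, so ȳ = 144 / (6·16) = 1.5.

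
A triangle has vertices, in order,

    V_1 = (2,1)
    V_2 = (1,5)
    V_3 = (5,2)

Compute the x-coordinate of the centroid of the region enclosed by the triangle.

8/3

Apply the shoelace (surveyor's) formula. First the cross-terms c_i = x_i·y_{i+1} − x_{i+1}·y_i:
  9, -23, 1  ⇒  2A = -13, A = -6.5.
Then Σ (x_i + x_{i+1})·c_i = -104, so x̄ = -104 / (6·(-6.5)) = 8/3.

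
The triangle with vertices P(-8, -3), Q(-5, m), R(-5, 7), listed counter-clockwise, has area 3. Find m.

5

Write out the shoelace sum; only the two edges meeting at Q involve m:
2·Area = [((-8)·m − (-5)·(-3)) + ((-5)·7 − (-5)·m)] + 71
       = -3·m + 21 = 6
⇒ m = 5.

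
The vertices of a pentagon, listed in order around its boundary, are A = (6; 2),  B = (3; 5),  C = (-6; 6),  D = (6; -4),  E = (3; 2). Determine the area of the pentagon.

39

Apply the shoelace formula: 2A = Σ (x_i·y_{i+1} − x_{i+1}·y_i), indices taken mod 5.
Σ = (24) + (48) + (-12) + (24) + (-6) = 78
Area = |Σ|/2 = 39.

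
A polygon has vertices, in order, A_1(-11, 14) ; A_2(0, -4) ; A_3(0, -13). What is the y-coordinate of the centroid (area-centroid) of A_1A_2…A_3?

-1

Apply the shoelace (surveyor's) formula. First the cross-terms c_i = x_i·y_{i+1} − x_{i+1}·y_i:
  44, 0, -143  ⇒  2A = -99, A = -49.5.
Then Σ (y_i + y_{i+1})·c_i = 297, so ȳ = 297 / (6·(-49.5)) = -1.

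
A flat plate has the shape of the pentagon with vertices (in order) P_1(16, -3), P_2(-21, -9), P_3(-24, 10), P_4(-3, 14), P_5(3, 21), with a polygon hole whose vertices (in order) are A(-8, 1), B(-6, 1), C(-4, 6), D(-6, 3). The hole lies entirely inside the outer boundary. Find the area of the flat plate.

690.5

Outer boundary:
Apply the surveyor's formula: 2A = Σ (x_i·y_{i+1} − x_{i+1}·y_i), indices taken mod 5.
Σ = (-207) + (-426) + (-306) + (-105) + (-345) = -1389
Area = |Σ|/2 = 694.5.
Hole:
Apply the shoelace (surveyor's) formula: 2A = Σ (x_i·y_{i+1} − x_{i+1}·y_i), indices taken mod 4.
Σ = (-2) + (-32) + (24) + (18) = 8
Area = |Σ|/2 = 4.
Net area = 694.5 − 4 = 690.5.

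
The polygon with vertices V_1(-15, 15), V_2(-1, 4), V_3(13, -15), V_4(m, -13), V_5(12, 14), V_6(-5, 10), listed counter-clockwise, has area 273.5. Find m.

13

Write out the shoelace sum; only the two edges meeting at V_4 involve m:
2·Area = [(13·(-13) − m·(-15)) + (m·14 − 12·(-13))] + 183
       = 29·m + 170 = 547
⇒ m = 13.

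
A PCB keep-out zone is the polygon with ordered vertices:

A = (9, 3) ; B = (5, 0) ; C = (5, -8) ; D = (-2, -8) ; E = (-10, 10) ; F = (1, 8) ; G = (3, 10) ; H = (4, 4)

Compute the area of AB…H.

183.5

Apply the surveyor's formula: 2A = Σ (x_i·y_{i+1} − x_{i+1}·y_i), indices taken mod 8.
Σ = (-15) + (-40) + (-56) + (-100) + (-90) + (-14) + (-28) + (-24) = -367
Area = |Σ|/2 = 183.5.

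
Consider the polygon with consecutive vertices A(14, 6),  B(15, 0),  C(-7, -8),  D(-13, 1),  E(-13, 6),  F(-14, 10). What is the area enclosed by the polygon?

Apply Gauss's area formula: 2A = Σ (x_i·y_{i+1} − x_{i+1}·y_i), indices taken mod 6.
Cross-terms: -90, -120, -111, -65, -46, -224  ⇒  Σ = -656
Area = |Σ|/2 = 328.

328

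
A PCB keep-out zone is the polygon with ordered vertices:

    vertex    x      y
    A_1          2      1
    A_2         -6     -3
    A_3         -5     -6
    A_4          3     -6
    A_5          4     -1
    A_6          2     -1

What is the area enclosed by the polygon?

46

Σ = (0) + (21) + (48) + (21) + (-2) + (4) = 92
Area = |Σ|/2 = 46.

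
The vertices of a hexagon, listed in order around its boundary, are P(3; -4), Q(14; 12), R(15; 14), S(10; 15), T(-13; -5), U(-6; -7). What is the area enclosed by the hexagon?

222

Apply the surveyor's formula: 2A = Σ (x_i·y_{i+1} − x_{i+1}·y_i), indices taken mod 6.
Σ = (92) + (16) + (85) + (145) + (61) + (45) = 444
Area = |Σ|/2 = 222.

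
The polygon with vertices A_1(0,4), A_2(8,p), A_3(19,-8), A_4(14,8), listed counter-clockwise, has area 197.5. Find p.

The doubled signed area Σ (x_i y_{i+1} − x_{i+1} y_i) is linear in p.
With p=0 it equals 224; the coefficient of p is -19 (from the two edges through A_2).
So -19·p + 224 = 2·197.5 = 395 ⇒ p = -9.

-9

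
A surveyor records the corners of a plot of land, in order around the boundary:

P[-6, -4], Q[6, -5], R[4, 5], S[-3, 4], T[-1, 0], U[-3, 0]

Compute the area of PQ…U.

75.5

Apply the surveyor's formula: 2A = Σ (x_i·y_{i+1} − x_{i+1}·y_i), indices taken mod 6.
Σ = (54) + (50) + (31) + (4) + (0) + (12) = 151
Area = |Σ|/2 = 75.5.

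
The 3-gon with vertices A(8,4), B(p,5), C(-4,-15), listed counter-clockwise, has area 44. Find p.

Write out the shoelace sum; only the two edges meeting at B involve p:
2·Area = [(8·5 − p·4) + (p·(-15) − (-4)·5)] + 104
       = -19·p + 164 = 88
⇒ p = 4.

4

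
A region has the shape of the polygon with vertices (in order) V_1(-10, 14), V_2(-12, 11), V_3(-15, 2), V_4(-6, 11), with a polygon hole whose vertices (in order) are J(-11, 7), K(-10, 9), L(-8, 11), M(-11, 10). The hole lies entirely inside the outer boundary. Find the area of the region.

32.5

Outer boundary:
Apply the surveyor's formula: 2A = Σ (x_i·y_{i+1} − x_{i+1}·y_i), indices taken mod 4.
Cross-terms: 58, 141, -153, 26  ⇒  Σ = 72
Area = |Σ|/2 = 36.
Hole:
Apply the shoelace formula: 2A = Σ (x_i·y_{i+1} − x_{i+1}·y_i), indices taken mod 4.
Cross-terms: -29, -38, 41, 33  ⇒  Σ = 7
Area = |Σ|/2 = 3.5.
Net area = 36 − 3.5 = 32.5.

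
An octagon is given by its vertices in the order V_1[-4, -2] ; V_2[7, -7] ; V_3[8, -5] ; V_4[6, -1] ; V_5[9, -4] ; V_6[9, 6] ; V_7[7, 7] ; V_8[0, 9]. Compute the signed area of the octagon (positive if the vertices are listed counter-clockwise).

Apply Gauss's area formula: 2A = Σ (x_i·y_{i+1} − x_{i+1}·y_i), indices taken mod 8.
Σ = (42) + (21) + (22) + (-15) + (90) + (21) + (63) + (36) = 280
Signed area = Σ/2 = 140 (positive ⇒ counter-clockwise traversal).

140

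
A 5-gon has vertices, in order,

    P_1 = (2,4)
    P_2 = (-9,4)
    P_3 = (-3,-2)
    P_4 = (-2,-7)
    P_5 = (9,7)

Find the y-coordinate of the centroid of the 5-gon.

167/162

Apply Gauss's area formula. First the cross-terms c_i = x_i·y_{i+1} − x_{i+1}·y_i:
  44, 30, 17, 49, 22  ⇒  2A = 162, A = 81.
Then Σ (y_i + y_{i+1})·c_i = 501, so ȳ = 501 / (6·81) = 167/162.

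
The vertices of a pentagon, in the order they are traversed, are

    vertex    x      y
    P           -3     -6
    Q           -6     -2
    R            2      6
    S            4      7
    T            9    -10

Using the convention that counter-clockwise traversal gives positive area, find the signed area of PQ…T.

-129.5

Σ = (-30) + (-32) + (-10) + (-103) + (-84) = -259
Signed area = Σ/2 = -129.5 (negative ⇒ clockwise traversal).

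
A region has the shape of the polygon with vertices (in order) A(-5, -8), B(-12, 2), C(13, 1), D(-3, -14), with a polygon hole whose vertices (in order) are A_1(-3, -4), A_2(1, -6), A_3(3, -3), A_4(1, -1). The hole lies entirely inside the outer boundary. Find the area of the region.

169.5

Outer boundary:
Apply the shoelace (surveyor's) formula: 2A = Σ (x_i·y_{i+1} − x_{i+1}·y_i), indices taken mod 4.
Cross-terms: -106, -38, -179, -46  ⇒  Σ = -369
Area = |Σ|/2 = 184.5.
Hole:
Σ = (22) + (15) + (0) + (-7) = 30
Area = |Σ|/2 = 15.
Net area = 184.5 − 15 = 169.5.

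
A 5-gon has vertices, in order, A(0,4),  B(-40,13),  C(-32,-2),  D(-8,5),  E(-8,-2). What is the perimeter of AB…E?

|AB| = √((-40)² + (9)²) = √1681 = 41
|BC| = √((8)² + (-15)²) = √289 = 17
|CD| = √((24)² + (7)²) = √625 = 25
|DE| = √((0)² + (-7)²) = √49 = 7
|EA| = √((8)² + (6)²) = √100 = 10
Perimeter = 41 + 17 + 25 + 7 + 10 = 100.

100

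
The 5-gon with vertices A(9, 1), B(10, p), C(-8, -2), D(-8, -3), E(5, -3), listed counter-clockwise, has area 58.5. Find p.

Write out the shoelace sum; only the two edges meeting at B involve p:
2·Area = [(9·p − 10·1) + (10·(-2) − (-8)·p)] + 79
       = 17·p + 49 = 117
⇒ p = 4.

4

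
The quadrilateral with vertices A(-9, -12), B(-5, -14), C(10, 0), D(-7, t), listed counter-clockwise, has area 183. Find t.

Write out the shoelace sum; only the two edges meeting at D involve t:
2·Area = [(10·t − (-7)·0) + ((-7)·(-12) − (-9)·t)] + 206
       = 19·t + 290 = 366
⇒ t = 4.

4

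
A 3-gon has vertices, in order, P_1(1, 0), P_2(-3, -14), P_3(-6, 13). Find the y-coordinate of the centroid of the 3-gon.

-1/3

Apply the surveyor's formula. First the cross-terms c_i = x_i·y_{i+1} − x_{i+1}·y_i:
  -14, -123, -13  ⇒  2A = -150, A = -75.
Then Σ (y_i + y_{i+1})·c_i = 150, so ȳ = 150 / (6·(-75)) = -1/3.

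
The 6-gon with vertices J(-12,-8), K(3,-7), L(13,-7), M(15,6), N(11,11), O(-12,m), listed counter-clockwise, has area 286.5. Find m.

The doubled signed area Σ (x_i y_{i+1} − x_{i+1} y_i) is linear in m.
With m=0 it equals 688; the coefficient of m is 23 (from the two edges through O).
So 23·m + 688 = 2·286.5 = 573 ⇒ m = -5.

-5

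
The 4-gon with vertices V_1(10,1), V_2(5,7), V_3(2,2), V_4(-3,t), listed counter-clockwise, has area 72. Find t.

-10

Write out the shoelace sum; only the two edges meeting at V_4 involve t:
2·Area = [(2·t − (-3)·2) + ((-3)·1 − 10·t)] + 61
       = -8·t + 64 = 144
⇒ t = -10.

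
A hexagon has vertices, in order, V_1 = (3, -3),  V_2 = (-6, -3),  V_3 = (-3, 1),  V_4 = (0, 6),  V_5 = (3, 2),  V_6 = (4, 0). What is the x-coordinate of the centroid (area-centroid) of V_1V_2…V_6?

Apply Gauss's area formula. First the cross-terms c_i = x_i·y_{i+1} − x_{i+1}·y_i:
  -27, -15, -18, -18, -8, -12  ⇒  2A = -98, A = -49.
Then Σ (x_i + x_{i+1})·c_i = 76, so x̄ = 76 / (6·(-49)) = -38/147.

-38/147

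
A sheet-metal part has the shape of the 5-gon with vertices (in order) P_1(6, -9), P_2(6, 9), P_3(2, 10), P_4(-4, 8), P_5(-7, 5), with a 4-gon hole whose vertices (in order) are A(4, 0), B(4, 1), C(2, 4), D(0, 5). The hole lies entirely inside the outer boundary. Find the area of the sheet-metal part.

133.5

Outer boundary:
Apply the shoelace (surveyor's) formula: 2A = Σ (x_i·y_{i+1} − x_{i+1}·y_i), indices taken mod 5.
Σ = (108) + (42) + (56) + (36) + (33) = 275
Area = |Σ|/2 = 137.5.
Hole:
Apply the shoelace (surveyor's) formula: 2A = Σ (x_i·y_{i+1} − x_{i+1}·y_i), indices taken mod 4.
Cross-terms: 4, 14, 10, -20  ⇒  Σ = 8
Area = |Σ|/2 = 4.
Net area = 137.5 − 4 = 133.5.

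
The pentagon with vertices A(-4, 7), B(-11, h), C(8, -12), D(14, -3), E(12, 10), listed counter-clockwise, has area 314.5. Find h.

2

The doubled signed area Σ (x_i y_{i+1} − x_{i+1} y_i) is linear in h.
With h=0 it equals 653; the coefficient of h is -12 (from the two edges through B).
So -12·h + 653 = 2·314.5 = 629 ⇒ h = 2.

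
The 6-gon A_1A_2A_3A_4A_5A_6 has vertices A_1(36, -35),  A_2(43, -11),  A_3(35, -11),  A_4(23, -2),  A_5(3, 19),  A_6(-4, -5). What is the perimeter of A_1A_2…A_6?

|A_1A_2| = √((7)² + (24)²) = √625 = 25
|A_2A_3| = √((-8)² + (0)²) = √64 = 8
|A_3A_4| = √((-12)² + (9)²) = √225 = 15
|A_4A_5| = √((-20)² + (21)²) = √841 = 29
|A_5A_6| = √((-7)² + (-24)²) = √625 = 25
|A_6A_1| = √((40)² + (-30)²) = √2500 = 50
Perimeter = 25 + 8 + 15 + 29 + 25 + 50 = 152.

152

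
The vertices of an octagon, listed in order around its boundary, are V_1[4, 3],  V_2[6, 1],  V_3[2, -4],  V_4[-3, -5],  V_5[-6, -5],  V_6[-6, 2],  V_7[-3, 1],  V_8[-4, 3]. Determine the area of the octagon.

Σ = (-14) + (-26) + (-22) + (-15) + (-42) + (0) + (-5) + (-24) = -148
Area = |Σ|/2 = 74.

74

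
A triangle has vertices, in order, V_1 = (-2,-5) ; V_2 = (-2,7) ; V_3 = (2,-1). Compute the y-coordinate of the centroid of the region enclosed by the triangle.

1/3

Apply the shoelace formula. First the cross-terms c_i = x_i·y_{i+1} − x_{i+1}·y_i:
  -24, -12, -12  ⇒  2A = -48, A = -24.
Then Σ (y_i + y_{i+1})·c_i = -48, so ȳ = -48 / (6·(-24)) = 1/3.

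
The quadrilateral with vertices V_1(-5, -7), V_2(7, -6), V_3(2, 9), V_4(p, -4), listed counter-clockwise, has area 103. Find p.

-5

The doubled signed area Σ (x_i y_{i+1} − x_{i+1} y_i) is linear in p.
With p=0 it equals 126; the coefficient of p is -16 (from the two edges through V_4).
So -16·p + 126 = 2·103 = 206 ⇒ p = -5.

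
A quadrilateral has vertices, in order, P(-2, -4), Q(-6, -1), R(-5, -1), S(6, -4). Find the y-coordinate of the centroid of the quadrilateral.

-26/9

Apply the shoelace (surveyor's) formula. First the cross-terms c_i = x_i·y_{i+1} − x_{i+1}·y_i:
  -22, 1, 26, -32  ⇒  2A = -27, A = -13.5.
Then Σ (y_i + y_{i+1})·c_i = 234, so ȳ = 234 / (6·(-13.5)) = -26/9.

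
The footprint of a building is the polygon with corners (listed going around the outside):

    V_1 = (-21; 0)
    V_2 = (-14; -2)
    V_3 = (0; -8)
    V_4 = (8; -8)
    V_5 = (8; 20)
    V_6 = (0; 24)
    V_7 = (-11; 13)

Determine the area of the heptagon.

Apply the shoelace formula: 2A = Σ (x_i·y_{i+1} − x_{i+1}·y_i), indices taken mod 7.
V_1→V_2: (-21)(-2) − (-14)(0) = 42
V_2→V_3: (-14)(-8) − (0)(-2) = 112
V_3→V_4: (0)(-8) − (8)(-8) = 64
V_4→V_5: (8)(20) − (8)(-8) = 224
V_5→V_6: (8)(24) − (0)(20) = 192
V_6→V_7: (0)(13) − (-11)(24) = 264
V_7→V_1: (-11)(0) − (-21)(13) = 273
Σ = 1171
Area = |Σ|/2 = 585.5.

585.5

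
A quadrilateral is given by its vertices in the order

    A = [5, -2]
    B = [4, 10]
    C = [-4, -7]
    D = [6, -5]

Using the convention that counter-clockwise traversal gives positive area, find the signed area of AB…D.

Apply the shoelace formula: 2A = Σ (x_i·y_{i+1} − x_{i+1}·y_i), indices taken mod 4.
A→B: (5)(10) − (4)(-2) = 58
B→C: (4)(-7) − (-4)(10) = 12
C→D: (-4)(-5) − (6)(-7) = 62
D→A: (6)(-2) − (5)(-5) = 13
Σ = 145
Signed area = Σ/2 = 72.5 (positive ⇒ counter-clockwise traversal).

72.5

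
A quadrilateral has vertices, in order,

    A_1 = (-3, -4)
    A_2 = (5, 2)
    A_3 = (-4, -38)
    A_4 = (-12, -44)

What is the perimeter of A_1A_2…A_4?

102

|A_1A_2| = √((8)² + (6)²) = √100 = 10
|A_2A_3| = √((-9)² + (-40)²) = √1681 = 41
|A_3A_4| = √((-8)² + (-6)²) = √100 = 10
|A_4A_1| = √((9)² + (40)²) = √1681 = 41
Perimeter = 10 + 41 + 10 + 41 = 102.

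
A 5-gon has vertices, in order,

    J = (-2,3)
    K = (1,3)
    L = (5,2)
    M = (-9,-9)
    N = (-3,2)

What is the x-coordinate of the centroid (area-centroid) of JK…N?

-604/297

Apply the shoelace formula. First the cross-terms c_i = x_i·y_{i+1} − x_{i+1}·y_i:
  -9, -13, -27, -45, -5  ⇒  2A = -99, A = -49.5.
Then Σ (x_i + x_{i+1})·c_i = 604, so x̄ = 604 / (6·(-49.5)) = -604/297.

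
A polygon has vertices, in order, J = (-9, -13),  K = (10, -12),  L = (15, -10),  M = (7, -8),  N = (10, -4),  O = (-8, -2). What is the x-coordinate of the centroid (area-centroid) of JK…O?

Apply Gauss's area formula. First the cross-terms c_i = x_i·y_{i+1} − x_{i+1}·y_i:
  238, 80, -50, 52, -52, 86  ⇒  2A = 354, A = 177.
Then Σ (x_i + x_{i+1})·c_i = 456, so x̄ = 456 / (6·177) = 76/177.

76/177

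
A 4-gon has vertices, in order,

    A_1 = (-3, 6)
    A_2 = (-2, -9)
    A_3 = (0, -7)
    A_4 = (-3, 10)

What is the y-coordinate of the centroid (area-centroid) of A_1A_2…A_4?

Apply the surveyor's formula. First the cross-terms c_i = x_i·y_{i+1} − x_{i+1}·y_i:
  39, 14, -21, 12  ⇒  2A = 44, A = 22.
Then Σ (y_i + y_{i+1})·c_i = -212, so ȳ = -212 / (6·22) = -53/33.

-53/33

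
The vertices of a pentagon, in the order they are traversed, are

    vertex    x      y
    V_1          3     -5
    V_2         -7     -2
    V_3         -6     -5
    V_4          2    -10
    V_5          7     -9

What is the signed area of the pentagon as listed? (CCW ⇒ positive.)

48

Σ = (-41) + (23) + (70) + (52) + (-8) = 96
Signed area = Σ/2 = 48 (positive ⇒ counter-clockwise traversal).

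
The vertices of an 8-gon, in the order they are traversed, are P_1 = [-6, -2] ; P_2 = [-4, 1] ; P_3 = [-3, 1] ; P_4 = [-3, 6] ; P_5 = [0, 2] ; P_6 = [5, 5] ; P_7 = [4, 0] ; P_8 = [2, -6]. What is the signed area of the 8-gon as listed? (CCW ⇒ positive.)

-65

Apply Gauss's area formula: 2A = Σ (x_i·y_{i+1} − x_{i+1}·y_i), indices taken mod 8.
Σ = (-14) + (-1) + (-15) + (-6) + (-10) + (-20) + (-24) + (-40) = -130
Signed area = Σ/2 = -65 (negative ⇒ clockwise traversal).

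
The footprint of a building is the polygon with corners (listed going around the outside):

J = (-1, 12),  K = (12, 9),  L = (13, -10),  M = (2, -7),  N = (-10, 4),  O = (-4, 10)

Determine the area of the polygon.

322.5

Σ = (-153) + (-237) + (-71) + (-62) + (-84) + (-38) = -645
Area = |Σ|/2 = 322.5.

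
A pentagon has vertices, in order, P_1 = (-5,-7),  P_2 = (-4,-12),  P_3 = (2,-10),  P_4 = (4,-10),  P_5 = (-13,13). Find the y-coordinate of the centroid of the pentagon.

Apply the shoelace formula. First the cross-terms c_i = x_i·y_{i+1} − x_{i+1}·y_i:
  32, 64, 20, -78, 156  ⇒  2A = 194, A = 97.
Then Σ (y_i + y_{i+1})·c_i = -1714, so ȳ = -1714 / (6·97) = -857/291.

-857/291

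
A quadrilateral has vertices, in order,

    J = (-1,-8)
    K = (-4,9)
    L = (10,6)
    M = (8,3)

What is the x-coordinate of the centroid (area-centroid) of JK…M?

205/117

Apply Gauss's area formula. First the cross-terms c_i = x_i·y_{i+1} − x_{i+1}·y_i:
  -41, -114, -18, -61  ⇒  2A = -234, A = -117.
Then Σ (x_i + x_{i+1})·c_i = -1230, so x̄ = -1230 / (6·(-117)) = 205/117.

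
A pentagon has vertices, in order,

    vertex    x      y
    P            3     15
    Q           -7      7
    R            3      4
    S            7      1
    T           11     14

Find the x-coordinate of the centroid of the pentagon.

455/131

Apply the shoelace formula. First the cross-terms c_i = x_i·y_{i+1} − x_{i+1}·y_i:
  126, -49, -25, 87, 123  ⇒  2A = 262, A = 131.
Then Σ (x_i + x_{i+1})·c_i = 2730, so x̄ = 2730 / (6·131) = 455/131.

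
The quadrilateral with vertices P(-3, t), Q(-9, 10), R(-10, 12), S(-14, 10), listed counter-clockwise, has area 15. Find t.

The doubled signed area Σ (x_i y_{i+1} − x_{i+1} y_i) is linear in t.
With t=0 it equals 60; the coefficient of t is -5 (from the two edges through P).
So -5·t + 60 = 2·15 = 30 ⇒ t = 6.

6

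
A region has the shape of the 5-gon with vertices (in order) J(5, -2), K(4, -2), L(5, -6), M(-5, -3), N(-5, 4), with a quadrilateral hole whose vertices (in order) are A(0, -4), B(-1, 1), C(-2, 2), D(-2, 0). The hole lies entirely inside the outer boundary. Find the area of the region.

49

Outer boundary:
Σ = (-2) + (-14) + (-45) + (-35) + (-10) = -106
Area = |Σ|/2 = 53.
Hole:
Apply Gauss's area formula: 2A = Σ (x_i·y_{i+1} − x_{i+1}·y_i), indices taken mod 4.
A→B: (0)(1) − (-1)(-4) = -4
B→C: (-1)(2) − (-2)(1) = 0
C→D: (-2)(0) − (-2)(2) = 4
D→A: (-2)(-4) − (0)(0) = 8
Σ = 8
Area = |Σ|/2 = 4.
Net area = 53 − 4 = 49.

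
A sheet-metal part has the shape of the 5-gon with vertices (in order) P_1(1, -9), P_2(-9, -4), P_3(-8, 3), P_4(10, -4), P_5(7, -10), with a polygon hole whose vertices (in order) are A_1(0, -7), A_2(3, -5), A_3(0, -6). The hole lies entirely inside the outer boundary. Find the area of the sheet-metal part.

Outer boundary:
Apply the surveyor's formula: 2A = Σ (x_i·y_{i+1} − x_{i+1}·y_i), indices taken mod 5.
Σ = (-85) + (-59) + (2) + (-72) + (-53) = -267
Area = |Σ|/2 = 133.5.
Hole:
Apply the shoelace (surveyor's) formula: 2A = Σ (x_i·y_{i+1} − x_{i+1}·y_i), indices taken mod 3.
Cross-terms: 21, -18, 0  ⇒  Σ = 3
Area = |Σ|/2 = 1.5.
Net area = 133.5 − 1.5 = 132.

132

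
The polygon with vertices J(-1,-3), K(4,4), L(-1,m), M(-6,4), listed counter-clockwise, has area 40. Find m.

5

The doubled signed area Σ (x_i y_{i+1} − x_{i+1} y_i) is linear in m.
With m=0 it equals 30; the coefficient of m is 10 (from the two edges through L).
So 10·m + 30 = 2·40 = 80 ⇒ m = 5.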